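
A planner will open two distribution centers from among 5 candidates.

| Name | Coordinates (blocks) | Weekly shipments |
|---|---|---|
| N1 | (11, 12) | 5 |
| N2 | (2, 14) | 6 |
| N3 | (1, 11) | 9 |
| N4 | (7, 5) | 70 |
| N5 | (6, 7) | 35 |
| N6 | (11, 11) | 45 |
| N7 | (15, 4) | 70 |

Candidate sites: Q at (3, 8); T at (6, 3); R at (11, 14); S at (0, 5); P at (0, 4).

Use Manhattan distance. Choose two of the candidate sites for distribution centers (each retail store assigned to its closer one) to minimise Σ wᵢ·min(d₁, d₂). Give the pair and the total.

{T, R}, total 1366

Evaluate every pair (each demand assigned to the nearer of the two):
  {T, R}: total = 1366
  {Q, T}: total = 1692
  {T, S}: total = 1834
  {Q, R}: total = 1842
  {T, P}: total = 1849
  {R, S}: total = 2012
  {R, P}: total = 2126
  {Q, P}: total = 2322
  {Q, S}: total = 2392
  {S, P}: total = 2804
Best pair: {T, R} with total 1366.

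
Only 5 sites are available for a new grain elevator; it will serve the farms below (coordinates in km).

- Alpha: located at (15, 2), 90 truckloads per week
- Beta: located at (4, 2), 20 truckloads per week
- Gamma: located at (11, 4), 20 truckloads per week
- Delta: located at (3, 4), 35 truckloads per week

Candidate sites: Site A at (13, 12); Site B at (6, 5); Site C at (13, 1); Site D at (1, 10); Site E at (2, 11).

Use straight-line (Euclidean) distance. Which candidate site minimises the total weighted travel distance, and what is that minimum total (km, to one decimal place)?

Total weighted distance at each candidate:
  Site A (13, 12): total = 1800.0
  Site B (6, 5): total = 1138.6
  Site C (13, 1): total = 819.9
  Site D (1, 10): total = 2076.7
  Site E (2, 11): total = 2082.9
Minimum is at Site C with total 819.9 km.

Site C, total 819.9 km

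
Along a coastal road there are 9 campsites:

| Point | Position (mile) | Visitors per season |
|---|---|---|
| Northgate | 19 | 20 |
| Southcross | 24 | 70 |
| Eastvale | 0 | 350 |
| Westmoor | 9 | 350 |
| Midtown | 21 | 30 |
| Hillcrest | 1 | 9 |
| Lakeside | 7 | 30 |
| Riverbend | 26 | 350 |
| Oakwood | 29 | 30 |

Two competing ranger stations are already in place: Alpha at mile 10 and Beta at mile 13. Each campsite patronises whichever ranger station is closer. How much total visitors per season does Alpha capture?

739

The indifferent point is the midpoint (10+13)/2 = 11.5; campsites left of it (closer to Alpha at 10) go to Alpha, those right go to Beta.
  Eastvale at 0 (w=350) → Alpha
  Hillcrest at 1 (w=9) → Alpha
  Lakeside at 7 (w=30) → Alpha
  Westmoor at 9 (w=350) → Alpha
  Northgate at 19 (w=20) → Beta
  Midtown at 21 (w=30) → Beta
  Southcross at 24 (w=70) → Beta
  Riverbend at 26 (w=350) → Beta
  Oakwood at 29 (w=30) → Beta
Alpha captures 739; Beta captures 500.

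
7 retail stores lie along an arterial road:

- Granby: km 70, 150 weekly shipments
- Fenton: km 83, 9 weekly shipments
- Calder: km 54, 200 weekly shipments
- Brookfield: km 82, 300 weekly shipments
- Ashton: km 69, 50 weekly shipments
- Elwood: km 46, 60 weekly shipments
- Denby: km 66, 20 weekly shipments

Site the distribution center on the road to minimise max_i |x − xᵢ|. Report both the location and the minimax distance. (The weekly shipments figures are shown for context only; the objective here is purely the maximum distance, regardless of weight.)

location 64.5, max distance 18.5

The 1-center on a line is the midpoint of the two extreme points: leftmost at 46, rightmost at 83.
Optimal location = (46 + 83)/2 = 64.5; maximum distance = (83 − 46)/2 = 18.5.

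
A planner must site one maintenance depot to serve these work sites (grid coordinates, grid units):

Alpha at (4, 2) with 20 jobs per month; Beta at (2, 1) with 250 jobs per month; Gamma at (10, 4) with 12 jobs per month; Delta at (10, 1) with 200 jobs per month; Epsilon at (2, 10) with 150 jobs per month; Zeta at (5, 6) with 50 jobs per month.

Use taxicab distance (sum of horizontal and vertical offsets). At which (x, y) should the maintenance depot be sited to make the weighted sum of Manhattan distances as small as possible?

Manhattan distance separates: Σwᵢ(|x−xᵢ|+|y−yᵢ|) = Σwᵢ|x−xᵢ| + Σwᵢ|y−yᵢ|, so x and y are optimised independently as 1-D weighted medians.
Total weight W = 682; half = 341.
x-coordinate, sorted with cumulative weight:
  x=2 (Beta, w=250) cum 250
  x=2 (Epsilon, w=150) cum 400  ← median
  x=4 (Alpha, w=20) cum 420
  x=5 (Zeta, w=50) cum 470
  x=10 (Gamma, w=12) cum 482
  x=10 (Delta, w=200) cum 682
⇒ x* = 2
y-coordinate, sorted with cumulative weight:
  y=1 (Beta, w=250) cum 250
  y=1 (Delta, w=200) cum 450  ← median
  y=2 (Alpha, w=20) cum 470
  y=4 (Gamma, w=12) cum 482
  y=6 (Zeta, w=50) cum 532
  y=10 (Epsilon, w=150) cum 682
⇒ y* = 1

(2, 1)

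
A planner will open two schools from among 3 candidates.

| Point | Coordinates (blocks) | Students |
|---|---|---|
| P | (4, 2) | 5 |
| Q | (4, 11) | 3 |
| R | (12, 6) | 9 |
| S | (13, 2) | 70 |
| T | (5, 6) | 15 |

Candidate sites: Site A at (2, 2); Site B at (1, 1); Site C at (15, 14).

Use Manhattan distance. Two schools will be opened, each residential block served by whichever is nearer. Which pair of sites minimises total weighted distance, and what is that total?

Evaluate every pair (each demand assigned to the nearer of the two):
  {Site A, Site C}: total = 1017
  {Site A, Site B}: total = 1044
  {Site B, Site C}: total = 1203
Best pair: {Site A, Site C} with total 1017.

{Site A, Site C}, total 1017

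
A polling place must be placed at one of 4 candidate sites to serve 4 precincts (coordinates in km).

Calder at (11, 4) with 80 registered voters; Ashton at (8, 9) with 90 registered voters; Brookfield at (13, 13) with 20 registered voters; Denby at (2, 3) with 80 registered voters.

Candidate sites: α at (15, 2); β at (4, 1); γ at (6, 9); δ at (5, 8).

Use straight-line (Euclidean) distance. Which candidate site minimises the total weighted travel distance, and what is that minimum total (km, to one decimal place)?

Total weighted distance at each candidate:
  α (15, 2): total = 2515.4
  β (4, 1): total = 1940.5
  γ (6, 9): total = 1483.8
  δ (5, 8): total = 1516.6
Minimum is at γ with total 1483.8 km.

γ, total 1483.8 km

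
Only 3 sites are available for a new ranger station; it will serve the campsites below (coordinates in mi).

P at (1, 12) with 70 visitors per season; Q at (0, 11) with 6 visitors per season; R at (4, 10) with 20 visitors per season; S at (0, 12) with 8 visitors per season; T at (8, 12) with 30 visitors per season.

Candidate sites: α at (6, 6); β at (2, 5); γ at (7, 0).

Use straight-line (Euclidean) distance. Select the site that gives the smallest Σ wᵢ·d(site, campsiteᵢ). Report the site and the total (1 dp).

α, total 940.6 mi

Total weighted distance at each candidate:
  α (6, 6): total = 940.6
  β (2, 5): total = 975.5
  γ (7, 0): total = 1698.6
Minimum is at α with total 940.6 mi.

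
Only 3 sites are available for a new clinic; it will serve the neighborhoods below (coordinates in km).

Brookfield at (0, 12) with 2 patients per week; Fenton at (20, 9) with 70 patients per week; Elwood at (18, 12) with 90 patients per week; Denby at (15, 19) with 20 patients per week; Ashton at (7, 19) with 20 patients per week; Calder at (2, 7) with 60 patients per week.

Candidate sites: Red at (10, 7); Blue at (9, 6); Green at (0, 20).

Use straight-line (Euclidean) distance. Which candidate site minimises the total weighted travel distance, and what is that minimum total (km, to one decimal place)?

Red, total 2572.7 km

Total weighted distance at each candidate:
  Red (10, 7): total = 2572.7
  Blue (9, 6): total = 2766.9
  Green (0, 20): total = 4617.8
Minimum is at Red with total 2572.7 km.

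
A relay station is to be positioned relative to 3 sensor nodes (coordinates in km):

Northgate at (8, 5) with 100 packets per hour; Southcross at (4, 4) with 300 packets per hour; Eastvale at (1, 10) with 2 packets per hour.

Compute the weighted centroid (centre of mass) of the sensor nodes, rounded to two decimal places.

The minimiser of Σwᵢ‖p−pᵢ‖² is the weighted centroid p* = (Σwᵢpᵢ)/(Σwᵢ).
Σwᵢ = 402.
Σwᵢxᵢ = 100·8 + 300·4 + 2·1 = 2002.
Σwᵢyᵢ = 100·5 + 300·4 + 2·10 = 1720.
x* = 2002/402 = 4.98, y* = 1720/402 = 4.28.

(4.98, 4.28)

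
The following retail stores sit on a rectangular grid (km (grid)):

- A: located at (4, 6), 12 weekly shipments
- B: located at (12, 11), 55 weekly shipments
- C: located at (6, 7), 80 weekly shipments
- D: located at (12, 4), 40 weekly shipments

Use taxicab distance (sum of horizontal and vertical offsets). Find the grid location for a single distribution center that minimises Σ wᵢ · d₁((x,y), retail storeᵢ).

(12, 7)

Manhattan distance separates: Σwᵢ(|x−xᵢ|+|y−yᵢ|) = Σwᵢ|x−xᵢ| + Σwᵢ|y−yᵢ|, so x and y are optimised independently as 1-D weighted medians.
Total weight W = 187; half = 93.5.
x-coordinate, sorted with cumulative weight:
  x=4 (A, w=12) cum 12
  x=6 (C, w=80) cum 92
  x=12 (B, w=55) cum 147  ← median
  x=12 (D, w=40) cum 187
⇒ x* = 12
y-coordinate, sorted with cumulative weight:
  y=4 (D, w=40) cum 40
  y=6 (A, w=12) cum 52
  y=7 (C, w=80) cum 132  ← median
  y=11 (B, w=55) cum 187
⇒ y* = 7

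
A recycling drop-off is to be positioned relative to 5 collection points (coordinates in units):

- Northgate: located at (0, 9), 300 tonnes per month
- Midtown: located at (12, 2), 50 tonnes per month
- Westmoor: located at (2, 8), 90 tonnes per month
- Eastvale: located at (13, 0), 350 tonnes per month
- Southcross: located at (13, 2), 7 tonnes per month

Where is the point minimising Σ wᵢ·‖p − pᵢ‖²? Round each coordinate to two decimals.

The minimiser of Σwᵢ‖p−pᵢ‖² is the weighted centroid p* = (Σwᵢpᵢ)/(Σwᵢ).
Σwᵢ = 797.
Σwᵢxᵢ = 300·0 + 50·12 + 90·2 + 350·13 + 7·13 = 5421.
Σwᵢyᵢ = 300·9 + 50·2 + 90·8 + 350·0 + 7·2 = 3534.
x* = 5421/797 = 6.80, y* = 3534/797 = 4.43.

(6.80, 4.43)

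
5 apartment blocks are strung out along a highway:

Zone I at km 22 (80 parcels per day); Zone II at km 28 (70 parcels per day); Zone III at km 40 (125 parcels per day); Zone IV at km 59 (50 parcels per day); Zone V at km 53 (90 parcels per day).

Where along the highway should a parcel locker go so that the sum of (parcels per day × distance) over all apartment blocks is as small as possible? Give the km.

For a sum of weighted absolute distances on a line, the optimum is the weighted median (not the mean). Total weight W = 415; half-weight = 207.5.
Sort by position and accumulate weight:
  km 22 (Zone I, w=80) → cum 80
  km 28 (Zone II, w=70) → cum 150
  km 40 (Zone III, w=125) → cum 275  ≥ 207.5 → median here
  km 53 (Zone V, w=90) → cum 365
  km 59 (Zone IV, w=50) → cum 415
Optimal location: km 40.

x = 40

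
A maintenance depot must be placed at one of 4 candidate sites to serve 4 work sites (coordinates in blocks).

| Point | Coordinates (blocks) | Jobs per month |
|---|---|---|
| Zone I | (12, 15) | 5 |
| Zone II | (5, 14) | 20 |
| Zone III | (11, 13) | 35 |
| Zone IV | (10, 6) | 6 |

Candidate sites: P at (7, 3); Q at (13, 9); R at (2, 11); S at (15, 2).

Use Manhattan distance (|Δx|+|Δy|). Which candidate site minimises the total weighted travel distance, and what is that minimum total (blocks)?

Total weighted distance at each candidate:
  P (7, 3): total = 871
  Q (13, 9): total = 541
  R (2, 11): total = 653
  S (15, 2): total = 1099
Minimum is at Q with total 541 blocks.

Q, total 541 blocks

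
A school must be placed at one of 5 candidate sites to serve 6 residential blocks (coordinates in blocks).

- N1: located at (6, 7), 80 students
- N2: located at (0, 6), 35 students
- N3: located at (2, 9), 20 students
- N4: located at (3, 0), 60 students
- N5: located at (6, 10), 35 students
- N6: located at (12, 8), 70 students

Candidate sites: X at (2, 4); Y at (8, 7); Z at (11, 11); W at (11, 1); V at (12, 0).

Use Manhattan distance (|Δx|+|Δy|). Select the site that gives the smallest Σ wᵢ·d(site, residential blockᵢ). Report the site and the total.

Y, total 1880 blocks

Total weighted distance at each candidate:
  X (2, 4): total = 2430
  Y (8, 7): total = 1880
  Z (11, 11): total = 3130
  W (11, 1): total = 3370
  V (12, 0): total = 3710
Minimum is at Y with total 1880 blocks.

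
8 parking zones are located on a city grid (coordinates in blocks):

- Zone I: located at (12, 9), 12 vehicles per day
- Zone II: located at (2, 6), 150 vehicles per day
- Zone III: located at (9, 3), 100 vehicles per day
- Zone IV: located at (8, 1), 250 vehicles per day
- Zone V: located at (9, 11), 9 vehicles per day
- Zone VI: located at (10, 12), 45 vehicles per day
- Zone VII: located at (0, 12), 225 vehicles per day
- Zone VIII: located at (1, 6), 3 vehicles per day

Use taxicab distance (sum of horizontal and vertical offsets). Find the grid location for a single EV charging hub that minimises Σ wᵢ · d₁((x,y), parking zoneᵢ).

(8, 6)

Manhattan distance separates: Σwᵢ(|x−xᵢ|+|y−yᵢ|) = Σwᵢ|x−xᵢ| + Σwᵢ|y−yᵢ|, so x and y are optimised independently as 1-D weighted medians.
Total weight W = 794; half = 397.
x-coordinate, sorted with cumulative weight:
  x=0 (Zone VII, w=225) cum 225
  x=1 (Zone VIII, w=3) cum 228
  x=2 (Zone II, w=150) cum 378
  x=8 (Zone IV, w=250) cum 628  ← median
  x=9 (Zone III, w=100) cum 728
  x=9 (Zone V, w=9) cum 737
  x=10 (Zone VI, w=45) cum 782
  x=12 (Zone I, w=12) cum 794
⇒ x* = 8
y-coordinate, sorted with cumulative weight:
  y=1 (Zone IV, w=250) cum 250
  y=3 (Zone III, w=100) cum 350
  y=6 (Zone II, w=150) cum 500  ← median
  y=6 (Zone VIII, w=3) cum 503
  y=9 (Zone I, w=12) cum 515
  y=11 (Zone V, w=9) cum 524
  y=12 (Zone VI, w=45) cum 569
  y=12 (Zone VII, w=225) cum 794
⇒ y* = 6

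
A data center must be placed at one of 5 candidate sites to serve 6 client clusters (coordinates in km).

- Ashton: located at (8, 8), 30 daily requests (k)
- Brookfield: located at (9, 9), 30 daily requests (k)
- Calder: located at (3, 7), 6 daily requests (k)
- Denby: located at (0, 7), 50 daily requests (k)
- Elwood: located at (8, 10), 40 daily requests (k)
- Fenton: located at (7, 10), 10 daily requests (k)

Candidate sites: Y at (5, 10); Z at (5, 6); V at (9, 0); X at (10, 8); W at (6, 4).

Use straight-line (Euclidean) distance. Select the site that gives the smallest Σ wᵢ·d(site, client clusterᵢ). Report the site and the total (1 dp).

Y, total 685.0 km

Total weighted distance at each candidate:
  Y (5, 10): total = 685.0
  Z (5, 6): total = 771.3
  V (9, 0): total = 1641.2
  X (10, 8): total = 796.5
  W (6, 4): total = 983.8
Minimum is at Y with total 685.0 km.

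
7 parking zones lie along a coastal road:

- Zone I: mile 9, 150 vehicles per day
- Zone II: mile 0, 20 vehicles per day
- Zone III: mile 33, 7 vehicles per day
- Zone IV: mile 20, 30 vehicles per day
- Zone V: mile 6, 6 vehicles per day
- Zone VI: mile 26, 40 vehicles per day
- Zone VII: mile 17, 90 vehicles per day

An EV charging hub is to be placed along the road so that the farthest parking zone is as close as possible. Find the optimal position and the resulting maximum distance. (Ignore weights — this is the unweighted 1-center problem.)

The 1-center on a line is the midpoint of the two extreme points: leftmost at 0, rightmost at 33.
Optimal location = (0 + 33)/2 = 16.5; maximum distance = (33 − 0)/2 = 16.5.

location 16.5, max distance 16.5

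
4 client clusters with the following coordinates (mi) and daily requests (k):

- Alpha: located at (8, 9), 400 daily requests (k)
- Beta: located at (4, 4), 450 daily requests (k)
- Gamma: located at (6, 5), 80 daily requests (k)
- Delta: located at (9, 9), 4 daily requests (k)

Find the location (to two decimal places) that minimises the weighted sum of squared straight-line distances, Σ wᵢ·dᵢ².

(5.91, 6.25)

The minimiser of Σwᵢ‖p−pᵢ‖² is the weighted centroid p* = (Σwᵢpᵢ)/(Σwᵢ).
Σwᵢ = 934.
Σwᵢxᵢ = 400·8 + 450·4 + 80·6 + 4·9 = 5516.
Σwᵢyᵢ = 400·9 + 450·4 + 80·5 + 4·9 = 5836.
x* = 5516/934 = 5.91, y* = 5836/934 = 6.25.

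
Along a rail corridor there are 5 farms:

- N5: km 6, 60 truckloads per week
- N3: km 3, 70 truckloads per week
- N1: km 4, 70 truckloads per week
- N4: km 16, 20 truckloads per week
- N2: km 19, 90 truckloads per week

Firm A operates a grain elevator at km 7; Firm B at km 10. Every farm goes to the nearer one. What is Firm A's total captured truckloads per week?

200

The indifferent point is the midpoint (7+10)/2 = 8.5; farms left of it (closer to Firm A at 7) go to Firm A, those right go to Firm B.
  N3 at 3 (w=70) → Firm A
  N1 at 4 (w=70) → Firm A
  N5 at 6 (w=60) → Firm A
  N4 at 16 (w=20) → Firm B
  N2 at 19 (w=90) → Firm B
Firm A captures 200; Firm B captures 110.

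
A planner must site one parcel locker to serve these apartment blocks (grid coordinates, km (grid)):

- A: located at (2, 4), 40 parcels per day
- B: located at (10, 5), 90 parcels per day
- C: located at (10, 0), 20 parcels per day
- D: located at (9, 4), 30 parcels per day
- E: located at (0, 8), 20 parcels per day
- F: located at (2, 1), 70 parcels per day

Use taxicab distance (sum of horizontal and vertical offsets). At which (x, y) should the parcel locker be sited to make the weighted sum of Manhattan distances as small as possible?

(9, 4)

Manhattan distance separates: Σwᵢ(|x−xᵢ|+|y−yᵢ|) = Σwᵢ|x−xᵢ| + Σwᵢ|y−yᵢ|, so x and y are optimised independently as 1-D weighted medians.
Total weight W = 270; half = 135.
x-coordinate, sorted with cumulative weight:
  x=0 (E, w=20) cum 20
  x=2 (A, w=40) cum 60
  x=2 (F, w=70) cum 130
  x=9 (D, w=30) cum 160  ← median
  x=10 (B, w=90) cum 250
  x=10 (C, w=20) cum 270
⇒ x* = 9
y-coordinate, sorted with cumulative weight:
  y=0 (C, w=20) cum 20
  y=1 (F, w=70) cum 90
  y=4 (A, w=40) cum 130
  y=4 (D, w=30) cum 160  ← median
  y=5 (B, w=90) cum 250
  y=8 (E, w=20) cum 270
⇒ y* = 4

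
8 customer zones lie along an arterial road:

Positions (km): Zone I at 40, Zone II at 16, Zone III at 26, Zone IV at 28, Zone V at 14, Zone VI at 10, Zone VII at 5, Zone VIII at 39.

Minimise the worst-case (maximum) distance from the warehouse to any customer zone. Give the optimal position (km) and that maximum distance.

The 1-center on a line is the midpoint of the two extreme points: leftmost at 5, rightmost at 40.
Optimal location = (5 + 40)/2 = 22.5; maximum distance = (40 − 5)/2 = 17.5.

location 22.5, max distance 17.5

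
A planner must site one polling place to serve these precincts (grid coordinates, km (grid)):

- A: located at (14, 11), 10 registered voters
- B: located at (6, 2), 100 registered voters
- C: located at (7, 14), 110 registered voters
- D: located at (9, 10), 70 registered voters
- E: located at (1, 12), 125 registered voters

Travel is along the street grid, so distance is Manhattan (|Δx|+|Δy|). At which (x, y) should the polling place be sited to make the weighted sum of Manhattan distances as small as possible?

Manhattan distance separates: Σwᵢ(|x−xᵢ|+|y−yᵢ|) = Σwᵢ|x−xᵢ| + Σwᵢ|y−yᵢ|, so x and y are optimised independently as 1-D weighted medians.
Total weight W = 415; half = 207.5.
x-coordinate, sorted with cumulative weight:
  x=1 (E, w=125) cum 125
  x=6 (B, w=100) cum 225  ← median
  x=7 (C, w=110) cum 335
  x=9 (D, w=70) cum 405
  x=14 (A, w=10) cum 415
⇒ x* = 6
y-coordinate, sorted with cumulative weight:
  y=2 (B, w=100) cum 100
  y=10 (D, w=70) cum 170
  y=11 (A, w=10) cum 180
  y=12 (E, w=125) cum 305  ← median
  y=14 (C, w=110) cum 415
⇒ y* = 12

(6, 12)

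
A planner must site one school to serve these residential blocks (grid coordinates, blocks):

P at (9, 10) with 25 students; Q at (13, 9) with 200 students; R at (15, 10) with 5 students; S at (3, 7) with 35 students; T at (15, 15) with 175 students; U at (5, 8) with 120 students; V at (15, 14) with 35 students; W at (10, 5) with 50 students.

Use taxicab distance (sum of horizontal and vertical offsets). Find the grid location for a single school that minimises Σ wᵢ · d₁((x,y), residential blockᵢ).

Manhattan distance separates: Σwᵢ(|x−xᵢ|+|y−yᵢ|) = Σwᵢ|x−xᵢ| + Σwᵢ|y−yᵢ|, so x and y are optimised independently as 1-D weighted medians.
Total weight W = 645; half = 322.5.
x-coordinate, sorted with cumulative weight:
  x=3 (S, w=35) cum 35
  x=5 (U, w=120) cum 155
  x=9 (P, w=25) cum 180
  x=10 (W, w=50) cum 230
  x=13 (Q, w=200) cum 430  ← median
  x=15 (R, w=5) cum 435
  x=15 (T, w=175) cum 610
  x=15 (V, w=35) cum 645
⇒ x* = 13
y-coordinate, sorted with cumulative weight:
  y=5 (W, w=50) cum 50
  y=7 (S, w=35) cum 85
  y=8 (U, w=120) cum 205
  y=9 (Q, w=200) cum 405  ← median
  y=10 (P, w=25) cum 430
  y=10 (R, w=5) cum 435
  y=14 (V, w=35) cum 470
  y=15 (T, w=175) cum 645
⇒ y* = 9

(13, 9)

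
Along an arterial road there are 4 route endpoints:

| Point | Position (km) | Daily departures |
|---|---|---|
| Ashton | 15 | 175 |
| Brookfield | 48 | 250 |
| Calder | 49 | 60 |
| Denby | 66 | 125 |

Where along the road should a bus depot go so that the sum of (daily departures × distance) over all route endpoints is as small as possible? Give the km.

x = 48

For a sum of weighted absolute distances on a line, the optimum is the weighted median (not the mean). Total weight W = 610; half-weight = 305.
Sort by position and accumulate weight:
  km 15 (Ashton, w=175) → cum 175
  km 48 (Brookfield, w=250) → cum 425  ≥ 305 → median here
  km 49 (Calder, w=60) → cum 485
  km 66 (Denby, w=125) → cum 610
Optimal location: km 48.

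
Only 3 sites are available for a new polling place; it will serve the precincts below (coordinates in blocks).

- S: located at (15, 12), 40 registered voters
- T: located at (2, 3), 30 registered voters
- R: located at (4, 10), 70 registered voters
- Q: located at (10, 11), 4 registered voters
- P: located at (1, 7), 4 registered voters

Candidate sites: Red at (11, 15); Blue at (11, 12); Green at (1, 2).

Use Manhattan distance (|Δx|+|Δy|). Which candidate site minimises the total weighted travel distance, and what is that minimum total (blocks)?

Total weighted distance at each candidate:
  Red (11, 15): total = 1842
  Blue (11, 12): total = 1398
  Green (1, 2): total = 1882
Minimum is at Blue with total 1398 blocks.

Blue, total 1398 blocks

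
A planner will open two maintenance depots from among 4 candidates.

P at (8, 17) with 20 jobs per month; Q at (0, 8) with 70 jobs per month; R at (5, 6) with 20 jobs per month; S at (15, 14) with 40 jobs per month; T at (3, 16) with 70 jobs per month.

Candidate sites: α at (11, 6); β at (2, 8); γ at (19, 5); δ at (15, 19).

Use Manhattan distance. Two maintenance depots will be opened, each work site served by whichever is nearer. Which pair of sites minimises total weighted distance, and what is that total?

{β, δ}, total 1250

Evaluate every pair (each demand assigned to the nearer of the two):
  {β, δ}: total = 1250
  {α, β}: total = 1630
  {β, γ}: total = 1690
  {α, δ}: total = 2460
  {α, γ}: total = 3050
  {γ, δ}: total = 3270
Best pair: {β, δ} with total 1250.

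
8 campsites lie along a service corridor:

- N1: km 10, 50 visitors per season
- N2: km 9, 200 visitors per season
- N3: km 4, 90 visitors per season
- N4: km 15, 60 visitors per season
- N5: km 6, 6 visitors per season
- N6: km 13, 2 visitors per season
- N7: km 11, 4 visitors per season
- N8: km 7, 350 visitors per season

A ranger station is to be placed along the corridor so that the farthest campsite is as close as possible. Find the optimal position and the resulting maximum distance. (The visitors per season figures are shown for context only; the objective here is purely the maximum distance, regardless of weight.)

The 1-center on a line is the midpoint of the two extreme points: leftmost at 4, rightmost at 15.
Optimal location = (4 + 15)/2 = 9.5; maximum distance = (15 − 4)/2 = 5.5.

location 9.5, max distance 5.5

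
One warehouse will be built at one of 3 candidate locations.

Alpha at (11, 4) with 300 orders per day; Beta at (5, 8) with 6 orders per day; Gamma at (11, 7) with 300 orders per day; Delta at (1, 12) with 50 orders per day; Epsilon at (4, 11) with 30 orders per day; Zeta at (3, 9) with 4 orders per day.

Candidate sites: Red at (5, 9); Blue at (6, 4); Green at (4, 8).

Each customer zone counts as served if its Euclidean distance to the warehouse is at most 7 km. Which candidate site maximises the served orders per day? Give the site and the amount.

Blue, covering 610

Coverage radius r = 7 km; a point is covered iff (Δx)²+(Δy)² ≤ 7² = 49.
  Red (5, 9): covers {Beta, Gamma, Delta, Epsilon, Zeta} → 390
  Blue (6, 4): covers {Alpha, Beta, Gamma, Zeta} → 610
  Green (4, 8): covers {Beta, Delta, Epsilon, Zeta} → 90
Maximum coverage at Blue: 610 orders per day.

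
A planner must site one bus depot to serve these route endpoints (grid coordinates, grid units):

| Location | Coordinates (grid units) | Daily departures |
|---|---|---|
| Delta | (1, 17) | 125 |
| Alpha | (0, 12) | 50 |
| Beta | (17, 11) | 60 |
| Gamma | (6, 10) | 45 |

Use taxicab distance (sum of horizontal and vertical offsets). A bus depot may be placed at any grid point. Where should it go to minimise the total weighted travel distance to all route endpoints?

Manhattan distance separates: Σwᵢ(|x−xᵢ|+|y−yᵢ|) = Σwᵢ|x−xᵢ| + Σwᵢ|y−yᵢ|, so x and y are optimised independently as 1-D weighted medians.
Total weight W = 280; half = 140.
x-coordinate, sorted with cumulative weight:
  x=0 (Alpha, w=50) cum 50
  x=1 (Delta, w=125) cum 175  ← median
  x=6 (Gamma, w=45) cum 220
  x=17 (Beta, w=60) cum 280
⇒ x* = 1
y-coordinate, sorted with cumulative weight:
  y=10 (Gamma, w=45) cum 45
  y=11 (Beta, w=60) cum 105
  y=12 (Alpha, w=50) cum 155  ← median
  y=17 (Delta, w=125) cum 280
⇒ y* = 12

(1, 12)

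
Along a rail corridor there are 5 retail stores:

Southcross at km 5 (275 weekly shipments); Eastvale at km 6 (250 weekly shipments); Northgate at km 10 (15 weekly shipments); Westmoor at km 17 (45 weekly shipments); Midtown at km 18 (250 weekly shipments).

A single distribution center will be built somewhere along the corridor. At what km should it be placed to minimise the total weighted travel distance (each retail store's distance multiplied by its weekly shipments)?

x = 6

For a sum of weighted absolute distances on a line, the optimum is the weighted median (not the mean). Total weight W = 835; half-weight = 417.5.
Sort by position and accumulate weight:
  km 5 (Southcross, w=275) → cum 275
  km 6 (Eastvale, w=250) → cum 525  ≥ 417.5 → median here
  km 10 (Northgate, w=15) → cum 540
  km 17 (Westmoor, w=45) → cum 585
  km 18 (Midtown, w=250) → cum 835
Optimal location: km 6.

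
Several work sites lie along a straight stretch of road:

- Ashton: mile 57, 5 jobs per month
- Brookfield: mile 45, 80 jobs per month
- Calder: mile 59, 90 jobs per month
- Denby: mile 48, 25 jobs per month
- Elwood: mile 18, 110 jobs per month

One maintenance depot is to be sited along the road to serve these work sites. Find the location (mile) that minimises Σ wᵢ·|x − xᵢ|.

x = 45

For a sum of weighted absolute distances on a line, the optimum is the weighted median (not the mean). Total weight W = 310; half-weight = 155.
Sort by position and accumulate weight:
  mile 18 (Elwood, w=110) → cum 110
  mile 45 (Brookfield, w=80) → cum 190  ≥ 155 → median here
  mile 48 (Denby, w=25) → cum 215
  mile 57 (Ashton, w=5) → cum 220
  mile 59 (Calder, w=90) → cum 310
Optimal location: mile 45.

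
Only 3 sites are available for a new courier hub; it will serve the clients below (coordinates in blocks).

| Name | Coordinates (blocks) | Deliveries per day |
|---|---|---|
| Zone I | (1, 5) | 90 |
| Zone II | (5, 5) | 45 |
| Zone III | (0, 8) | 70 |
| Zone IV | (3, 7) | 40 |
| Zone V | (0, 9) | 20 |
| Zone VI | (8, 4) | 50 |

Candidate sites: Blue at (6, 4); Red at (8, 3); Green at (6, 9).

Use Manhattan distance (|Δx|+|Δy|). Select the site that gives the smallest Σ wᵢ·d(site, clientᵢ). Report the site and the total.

Total weighted distance at each candidate:
  Blue (6, 4): total = 1890
  Red (8, 3): total = 2635
  Green (6, 9): total = 2195
Minimum is at Blue with total 1890 blocks.

Blue, total 1890 blocks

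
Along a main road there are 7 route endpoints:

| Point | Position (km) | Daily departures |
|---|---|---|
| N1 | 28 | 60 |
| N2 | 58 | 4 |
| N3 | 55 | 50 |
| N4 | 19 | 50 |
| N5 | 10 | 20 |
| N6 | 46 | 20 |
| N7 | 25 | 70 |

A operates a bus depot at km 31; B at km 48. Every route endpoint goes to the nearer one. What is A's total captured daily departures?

200

The indifferent point is the midpoint (31+48)/2 = 39.5; route endpoints left of it (closer to A at 31) go to A, those right go to B.
  N5 at 10 (w=20) → A
  N4 at 19 (w=50) → A
  N7 at 25 (w=70) → A
  N1 at 28 (w=60) → A
  N6 at 46 (w=20) → B
  N3 at 55 (w=50) → B
  N2 at 58 (w=4) → B
A captures 200; B captures 74.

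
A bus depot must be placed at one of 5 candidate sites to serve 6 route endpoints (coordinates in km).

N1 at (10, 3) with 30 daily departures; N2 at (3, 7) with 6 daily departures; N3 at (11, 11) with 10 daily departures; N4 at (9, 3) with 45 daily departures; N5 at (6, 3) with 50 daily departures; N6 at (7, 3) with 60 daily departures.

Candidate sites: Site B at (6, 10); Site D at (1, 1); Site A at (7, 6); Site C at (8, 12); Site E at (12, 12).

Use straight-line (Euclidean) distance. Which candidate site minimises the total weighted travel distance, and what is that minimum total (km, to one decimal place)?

Site A, total 716.4 km

Total weighted distance at each candidate:
  Site B (6, 10): total = 1435.3
  Site D (1, 1): total = 1475.8
  Site A (7, 6): total = 716.4
  Site C (8, 12): total = 1762.4
  Site E (12, 12): total = 1938.0
Minimum is at Site A with total 716.4 km.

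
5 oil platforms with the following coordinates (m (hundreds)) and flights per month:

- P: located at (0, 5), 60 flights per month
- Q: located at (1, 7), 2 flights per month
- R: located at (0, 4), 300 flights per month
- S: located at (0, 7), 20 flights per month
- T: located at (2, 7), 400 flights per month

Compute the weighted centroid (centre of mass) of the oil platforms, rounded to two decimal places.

(1.03, 5.70)

The minimiser of Σwᵢ‖p−pᵢ‖² is the weighted centroid p* = (Σwᵢpᵢ)/(Σwᵢ).
Σwᵢ = 782.
Σwᵢxᵢ = 60·0 + 2·1 + 300·0 + 20·0 + 400·2 = 802.
Σwᵢyᵢ = 60·5 + 2·7 + 300·4 + 20·7 + 400·7 = 4454.
x* = 802/782 = 1.03, y* = 4454/782 = 5.70.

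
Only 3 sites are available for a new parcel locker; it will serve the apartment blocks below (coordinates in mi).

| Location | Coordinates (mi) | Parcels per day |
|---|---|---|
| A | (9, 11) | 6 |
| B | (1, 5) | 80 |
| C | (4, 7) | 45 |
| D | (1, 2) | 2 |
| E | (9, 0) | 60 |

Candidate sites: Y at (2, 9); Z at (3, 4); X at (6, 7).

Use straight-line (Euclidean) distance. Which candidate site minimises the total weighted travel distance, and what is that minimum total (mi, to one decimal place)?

Z, total 814.8 mi

Total weighted distance at each candidate:
  Y (2, 9): total = 1199.1
  Z (3, 4): total = 814.8
  X (6, 7): total = 1021.9
Minimum is at Z with total 814.8 mi.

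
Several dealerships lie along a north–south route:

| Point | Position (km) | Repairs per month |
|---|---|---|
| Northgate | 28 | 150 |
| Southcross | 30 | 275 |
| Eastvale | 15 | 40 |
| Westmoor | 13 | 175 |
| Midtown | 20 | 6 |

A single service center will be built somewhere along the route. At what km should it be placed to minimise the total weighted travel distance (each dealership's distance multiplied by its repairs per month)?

For a sum of weighted absolute distances on a line, the optimum is the weighted median (not the mean). Total weight W = 646; half-weight = 323.
Sort by position and accumulate weight:
  km 13 (Westmoor, w=175) → cum 175
  km 15 (Eastvale, w=40) → cum 215
  km 20 (Midtown, w=6) → cum 221
  km 28 (Northgate, w=150) → cum 371  ≥ 323 → median here
  km 30 (Southcross, w=275) → cum 646
Optimal location: km 28.

x = 28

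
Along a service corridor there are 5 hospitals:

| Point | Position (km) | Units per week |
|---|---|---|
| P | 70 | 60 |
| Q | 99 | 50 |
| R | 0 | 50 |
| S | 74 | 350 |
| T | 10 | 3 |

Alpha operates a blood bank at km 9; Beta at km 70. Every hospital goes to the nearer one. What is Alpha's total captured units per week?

The indifferent point is the midpoint (9+70)/2 = 39.5; hospitals left of it (closer to Alpha at 9) go to Alpha, those right go to Beta.
  R at 0 (w=50) → Alpha
  T at 10 (w=3) → Alpha
  P at 70 (w=60) → Beta
  S at 74 (w=350) → Beta
  Q at 99 (w=50) → Beta
Alpha captures 53; Beta captures 460.

53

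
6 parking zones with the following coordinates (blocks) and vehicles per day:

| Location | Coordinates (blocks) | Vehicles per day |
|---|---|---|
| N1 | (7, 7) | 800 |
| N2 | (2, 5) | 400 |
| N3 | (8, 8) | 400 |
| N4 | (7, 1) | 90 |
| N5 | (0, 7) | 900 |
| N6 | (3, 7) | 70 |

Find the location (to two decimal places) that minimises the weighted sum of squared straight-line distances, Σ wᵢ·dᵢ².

(3.92, 6.65)

The minimiser of Σwᵢ‖p−pᵢ‖² is the weighted centroid p* = (Σwᵢpᵢ)/(Σwᵢ).
Σwᵢ = 2660.
Σwᵢxᵢ = 800·7 + 400·2 + 400·8 + 90·7 + 900·0 + 70·3 = 10440.
Σwᵢyᵢ = 800·7 + 400·5 + 400·8 + 90·1 + 900·7 + 70·7 = 17680.
x* = 10440/2660 = 3.92, y* = 17680/2660 = 6.65.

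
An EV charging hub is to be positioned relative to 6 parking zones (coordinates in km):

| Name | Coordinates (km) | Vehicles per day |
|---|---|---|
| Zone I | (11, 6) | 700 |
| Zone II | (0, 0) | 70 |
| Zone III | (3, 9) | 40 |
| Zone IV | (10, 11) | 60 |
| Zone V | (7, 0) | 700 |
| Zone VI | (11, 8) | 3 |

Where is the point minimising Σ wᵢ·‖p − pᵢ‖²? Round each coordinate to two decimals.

(8.49, 3.33)

The minimiser of Σwᵢ‖p−pᵢ‖² is the weighted centroid p* = (Σwᵢpᵢ)/(Σwᵢ).
Σwᵢ = 1573.
Σwᵢxᵢ = 700·11 + 70·0 + 40·3 + 60·10 + 700·7 + 3·11 = 13353.
Σwᵢyᵢ = 700·6 + 70·0 + 40·9 + 60·11 + 700·0 + 3·8 = 5244.
x* = 13353/1573 = 8.49, y* = 5244/1573 = 3.33.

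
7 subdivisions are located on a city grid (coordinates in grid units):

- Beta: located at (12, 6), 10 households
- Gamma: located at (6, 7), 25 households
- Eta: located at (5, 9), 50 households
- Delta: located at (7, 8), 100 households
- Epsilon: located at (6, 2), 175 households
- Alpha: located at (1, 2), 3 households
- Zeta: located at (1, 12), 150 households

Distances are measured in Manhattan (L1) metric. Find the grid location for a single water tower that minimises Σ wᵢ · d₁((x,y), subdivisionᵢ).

(6, 8)

Manhattan distance separates: Σwᵢ(|x−xᵢ|+|y−yᵢ|) = Σwᵢ|x−xᵢ| + Σwᵢ|y−yᵢ|, so x and y are optimised independently as 1-D weighted medians.
Total weight W = 513; half = 256.5.
x-coordinate, sorted with cumulative weight:
  x=1 (Alpha, w=3) cum 3
  x=1 (Zeta, w=150) cum 153
  x=5 (Eta, w=50) cum 203
  x=6 (Gamma, w=25) cum 228
  x=6 (Epsilon, w=175) cum 403  ← median
  x=7 (Delta, w=100) cum 503
  x=12 (Beta, w=10) cum 513
⇒ x* = 6
y-coordinate, sorted with cumulative weight:
  y=2 (Epsilon, w=175) cum 175
  y=2 (Alpha, w=3) cum 178
  y=6 (Beta, w=10) cum 188
  y=7 (Gamma, w=25) cum 213
  y=8 (Delta, w=100) cum 313  ← median
  y=9 (Eta, w=50) cum 363
  y=12 (Zeta, w=150) cum 513
⇒ y* = 8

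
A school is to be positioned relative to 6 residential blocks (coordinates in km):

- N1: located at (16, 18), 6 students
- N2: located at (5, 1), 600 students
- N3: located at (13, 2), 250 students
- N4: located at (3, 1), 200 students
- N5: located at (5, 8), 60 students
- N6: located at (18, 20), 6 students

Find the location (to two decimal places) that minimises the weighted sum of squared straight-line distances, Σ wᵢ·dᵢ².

The minimiser of Σwᵢ‖p−pᵢ‖² is the weighted centroid p* = (Σwᵢpᵢ)/(Σwᵢ).
Σwᵢ = 1122.
Σwᵢxᵢ = 6·16 + 600·5 + 250·13 + 200·3 + 60·5 + 6·18 = 7354.
Σwᵢyᵢ = 6·18 + 600·1 + 250·2 + 200·1 + 60·8 + 6·20 = 2008.
x* = 7354/1122 = 6.55, y* = 2008/1122 = 1.79.

(6.55, 1.79)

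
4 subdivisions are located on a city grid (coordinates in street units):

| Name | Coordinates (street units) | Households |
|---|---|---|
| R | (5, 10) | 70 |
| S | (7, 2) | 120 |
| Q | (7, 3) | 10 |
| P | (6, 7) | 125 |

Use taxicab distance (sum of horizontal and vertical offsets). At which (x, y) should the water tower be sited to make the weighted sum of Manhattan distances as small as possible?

(6, 7)

Manhattan distance separates: Σwᵢ(|x−xᵢ|+|y−yᵢ|) = Σwᵢ|x−xᵢ| + Σwᵢ|y−yᵢ|, so x and y are optimised independently as 1-D weighted medians.
Total weight W = 325; half = 162.5.
x-coordinate, sorted with cumulative weight:
  x=5 (R, w=70) cum 70
  x=6 (P, w=125) cum 195  ← median
  x=7 (S, w=120) cum 315
  x=7 (Q, w=10) cum 325
⇒ x* = 6
y-coordinate, sorted with cumulative weight:
  y=2 (S, w=120) cum 120
  y=3 (Q, w=10) cum 130
  y=7 (P, w=125) cum 255  ← median
  y=10 (R, w=70) cum 325
⇒ y* = 7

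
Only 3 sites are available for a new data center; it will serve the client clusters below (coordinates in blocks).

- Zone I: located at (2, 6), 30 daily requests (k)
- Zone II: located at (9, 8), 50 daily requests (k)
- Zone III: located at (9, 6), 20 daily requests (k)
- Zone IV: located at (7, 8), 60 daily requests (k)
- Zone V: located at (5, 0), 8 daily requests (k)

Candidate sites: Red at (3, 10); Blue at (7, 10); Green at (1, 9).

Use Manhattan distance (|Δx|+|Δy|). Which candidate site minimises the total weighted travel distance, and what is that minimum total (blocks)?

Blue, total 806 blocks

Total weighted distance at each candidate:
  Red (3, 10): total = 1206
  Blue (7, 10): total = 806
  Green (1, 9): total = 1314
Minimum is at Blue with total 806 blocks.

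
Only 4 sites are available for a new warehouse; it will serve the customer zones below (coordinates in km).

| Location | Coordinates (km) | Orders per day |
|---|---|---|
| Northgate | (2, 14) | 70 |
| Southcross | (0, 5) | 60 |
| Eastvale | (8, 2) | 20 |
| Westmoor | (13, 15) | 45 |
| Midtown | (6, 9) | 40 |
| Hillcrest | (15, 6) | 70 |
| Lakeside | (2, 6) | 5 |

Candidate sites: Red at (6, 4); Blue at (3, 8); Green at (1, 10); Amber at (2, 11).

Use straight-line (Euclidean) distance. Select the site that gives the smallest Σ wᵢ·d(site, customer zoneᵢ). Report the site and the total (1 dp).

Total weighted distance at each candidate:
  Red (6, 4): total = 2629.9
  Blue (3, 8): total = 2375.1
  Green (1, 10): total = 2636.0
  Amber (2, 11): total = 2511.4
Minimum is at Blue with total 2375.1 km.

Blue, total 2375.1 km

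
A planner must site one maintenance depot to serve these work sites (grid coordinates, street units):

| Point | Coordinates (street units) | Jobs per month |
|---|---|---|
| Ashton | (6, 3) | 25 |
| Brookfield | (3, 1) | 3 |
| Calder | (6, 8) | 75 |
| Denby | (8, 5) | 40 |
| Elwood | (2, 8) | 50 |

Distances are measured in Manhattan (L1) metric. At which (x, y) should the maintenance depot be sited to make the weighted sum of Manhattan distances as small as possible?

Manhattan distance separates: Σwᵢ(|x−xᵢ|+|y−yᵢ|) = Σwᵢ|x−xᵢ| + Σwᵢ|y−yᵢ|, so x and y are optimised independently as 1-D weighted medians.
Total weight W = 193; half = 96.5.
x-coordinate, sorted with cumulative weight:
  x=2 (Elwood, w=50) cum 50
  x=3 (Brookfield, w=3) cum 53
  x=6 (Ashton, w=25) cum 78
  x=6 (Calder, w=75) cum 153  ← median
  x=8 (Denby, w=40) cum 193
⇒ x* = 6
y-coordinate, sorted with cumulative weight:
  y=1 (Brookfield, w=3) cum 3
  y=3 (Ashton, w=25) cum 28
  y=5 (Denby, w=40) cum 68
  y=8 (Calder, w=75) cum 143  ← median
  y=8 (Elwood, w=50) cum 193
⇒ y* = 8

(6, 8)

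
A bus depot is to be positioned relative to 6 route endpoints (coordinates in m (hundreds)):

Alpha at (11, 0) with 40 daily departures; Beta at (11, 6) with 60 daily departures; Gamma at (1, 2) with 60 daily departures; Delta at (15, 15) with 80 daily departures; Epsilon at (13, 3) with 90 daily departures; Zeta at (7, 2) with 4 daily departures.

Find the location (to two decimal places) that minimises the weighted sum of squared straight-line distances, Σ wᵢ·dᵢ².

(10.65, 5.86)

The minimiser of Σwᵢ‖p−pᵢ‖² is the weighted centroid p* = (Σwᵢpᵢ)/(Σwᵢ).
Σwᵢ = 334.
Σwᵢxᵢ = 40·11 + 60·11 + 60·1 + 80·15 + 90·13 + 4·7 = 3558.
Σwᵢyᵢ = 40·0 + 60·6 + 60·2 + 80·15 + 90·3 + 4·2 = 1958.
x* = 3558/334 = 10.65, y* = 1958/334 = 5.86.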